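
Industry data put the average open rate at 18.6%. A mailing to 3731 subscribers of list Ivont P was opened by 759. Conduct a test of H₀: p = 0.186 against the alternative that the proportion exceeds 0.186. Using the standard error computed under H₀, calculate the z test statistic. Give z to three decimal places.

p̂ = 759/3731 = 0.20343.
SE = √(p₀(1−p₀)/n) = √(0.1514/3731) = 0.00637.
z = (0.20343 − 0.186)/0.00637 = 0.01743/0.00637 = 2.736.

z = 2.736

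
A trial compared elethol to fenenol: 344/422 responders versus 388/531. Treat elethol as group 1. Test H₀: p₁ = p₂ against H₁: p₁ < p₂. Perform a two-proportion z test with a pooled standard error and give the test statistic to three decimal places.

p̂₁ = 344/422 ≈ 0.81517, p̂₂ = 388/531 ≈ 0.73070.
Pooled p̂ = (344+388)/(422+531) = 732/953 = 0.76810.
SE = √(p̂(1−p̂)(1/n₁+1/n₂)) = √(0.76810·0.23190·0.00425291) = √(0.000757536) = 0.02752.
z = (0.81517 − 0.73070)/0.02752 = 0.08447/0.02752 = 3.069.
p-value = P(Z < 3.069) ≈ 0.9989.

z = 3.069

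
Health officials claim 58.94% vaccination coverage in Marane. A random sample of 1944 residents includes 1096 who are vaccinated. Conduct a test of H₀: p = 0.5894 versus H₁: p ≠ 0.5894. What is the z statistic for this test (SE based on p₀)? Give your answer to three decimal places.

p̂ = 1096/1944 ≈ 0.563786.
Under H₀, SE = √(0.5894·0.4106/1944) = √(0.00012449) = 0.011157.
z = (0.563786 − 0.5894)/0.011157 = -0.025614/0.011157 = -2.296.

z = -2.296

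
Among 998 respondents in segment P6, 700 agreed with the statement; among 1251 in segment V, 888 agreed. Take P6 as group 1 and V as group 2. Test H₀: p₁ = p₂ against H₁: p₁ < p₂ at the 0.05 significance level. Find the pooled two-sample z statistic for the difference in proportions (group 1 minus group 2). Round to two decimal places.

z = -0.44

p̂₁ = 700/998 ≈ 0.7014, p̂₂ = 888/1251 ≈ 0.7098.
Pooled p̂ = (700+888)/(998+1251) = 1588/2249 = 0.7061.
SE = √(0.207526 × 0.00180136) = 0.0193.
z = (0.7014 − 0.7098)/0.0193 = -0.0084/0.0193 = -0.44.
p-value = P(Z < -0.436) ≈ 0.3314, so at α = 0.05 we fail to reject H₀.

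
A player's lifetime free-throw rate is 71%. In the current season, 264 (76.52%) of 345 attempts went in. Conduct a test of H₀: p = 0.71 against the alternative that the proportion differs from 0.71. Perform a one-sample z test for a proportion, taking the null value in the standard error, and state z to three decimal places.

z = 2.260

p̂ = 264/345 = 0.76522.
Standard error under H₀: √(0.71×0.29/345) = 0.02443.
z = (0.76522 − 0.71)/0.02443 = 0.05522/0.02443 = 2.260.
p-value = 2·P(Z > 2.260) ≈ 0.0238.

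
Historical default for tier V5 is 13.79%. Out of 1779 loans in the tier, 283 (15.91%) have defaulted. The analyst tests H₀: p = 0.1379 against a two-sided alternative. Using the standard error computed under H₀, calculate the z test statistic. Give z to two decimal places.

p̂ = 283/1779 = 0.1591.
Under H₀, SE = √(0.1379·0.8621/1779) = √(6.68261e-05) = 0.0082.
z = (0.1591 − 0.1379)/0.0082 = 0.0212/0.0082 = 2.59.
p-value = 2·P(Z > 2.591) ≈ 0.0096.

z = 2.59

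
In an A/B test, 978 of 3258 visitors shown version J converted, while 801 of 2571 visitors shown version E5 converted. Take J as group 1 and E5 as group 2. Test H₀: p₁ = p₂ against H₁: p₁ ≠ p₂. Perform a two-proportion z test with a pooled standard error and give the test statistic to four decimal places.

z = -0.9358

p̂₁ = 978/3258 ≈ 0.300184, p̂₂ = 801/2571 ≈ 0.311552.
Pooled p̂ = (978+801)/(3258+2571) = 1779/5829 = 0.305198.
SE = √(p̂(1−p̂)(1/n₁+1/n₂)) = √(0.305198·0.694802·0.00069589) = √(0.000147565) = 0.012148.
z = (0.300184 − 0.311552)/0.012148 = -0.011368/0.012148 = -0.9358.
Two-sided p-value ≈ 2·Φ(−0.936) = 0.3494.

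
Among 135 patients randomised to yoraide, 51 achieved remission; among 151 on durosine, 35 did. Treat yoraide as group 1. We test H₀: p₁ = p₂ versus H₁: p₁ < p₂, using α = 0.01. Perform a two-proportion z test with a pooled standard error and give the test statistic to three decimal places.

p̂₁ = 51/135 = 0.37778, p̂₂ = 35/151 = 0.23179.
Pooled p̂ = (51+35)/(135+151) = 86/286 = 0.30070.
SE = √(p̂(1−p̂)(1/n₁+1/n₂)) = √(0.30070·0.69930·0.0140299) = √(0.0029502) = 0.05432.
z = (0.37778 − 0.23179)/0.05432 = 0.14599/0.05432 = 2.688.
p-value = P(Z < 2.688) ≈ 0.9964; since p > α = 0.01, fail to reject H₀.

z = 2.688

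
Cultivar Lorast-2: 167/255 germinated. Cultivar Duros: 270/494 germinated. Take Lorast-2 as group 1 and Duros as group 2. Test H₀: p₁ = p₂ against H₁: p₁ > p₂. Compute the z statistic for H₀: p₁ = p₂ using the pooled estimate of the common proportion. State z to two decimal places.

p̂₁ = 167/255 ≈ 0.6549, p̂₂ = 270/494 ≈ 0.5466.
Pooled p̂ = (167+270)/(255+494) = 437/749 = 0.5834.
SE = √(p̂(1−p̂)(1/n₁+1/n₂)) = √(0.5834·0.4166·0.00594586) = √(0.00144506) = 0.0380.
z = (0.6549 − 0.5466)/0.0380 = 0.1083/0.0380 = 2.85.

z = 2.85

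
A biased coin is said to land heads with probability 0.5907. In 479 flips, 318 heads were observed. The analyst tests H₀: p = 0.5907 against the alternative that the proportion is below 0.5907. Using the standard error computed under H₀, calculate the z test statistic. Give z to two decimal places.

p̂ = 318/479 ≈ 0.66388.
Standard error under H₀: √(0.5907×0.4093/479) = 0.02247.
z = (0.66388 − 0.5907)/0.02247 = 0.07318/0.02247 = 3.26.
p-value = P(Z < 3.257) ≈ 0.9994.

z = 3.26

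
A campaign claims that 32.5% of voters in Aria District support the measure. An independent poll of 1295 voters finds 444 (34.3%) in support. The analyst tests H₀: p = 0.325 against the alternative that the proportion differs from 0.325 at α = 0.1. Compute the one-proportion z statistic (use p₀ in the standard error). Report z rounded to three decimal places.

z = 1.372

p̂ = 444/1295 ≈ 0.34286.
Under H₀, SE = √(0.325·0.675/1295) = √(0.000169402) = 0.01302.
z = (0.34286 − 0.325)/0.01302 = 0.01786/0.01302 = 1.372.
Two-sided p-value ≈ 2·Φ(−1.372) = 0.1701; since p > α = 0.1, fail to reject H₀.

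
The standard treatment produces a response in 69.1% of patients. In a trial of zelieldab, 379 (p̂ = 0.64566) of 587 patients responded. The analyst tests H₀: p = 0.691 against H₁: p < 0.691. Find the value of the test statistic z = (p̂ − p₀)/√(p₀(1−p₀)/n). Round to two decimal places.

z = -2.38

p̂ = 379/587 = 0.64566.
Standard error under H₀: √(0.691×0.309/587) = 0.01907.
z = (0.64566 − 0.691)/0.01907 = -0.04534/0.01907 = -2.38.
p-value = P(Z < -2.378) ≈ 0.0087.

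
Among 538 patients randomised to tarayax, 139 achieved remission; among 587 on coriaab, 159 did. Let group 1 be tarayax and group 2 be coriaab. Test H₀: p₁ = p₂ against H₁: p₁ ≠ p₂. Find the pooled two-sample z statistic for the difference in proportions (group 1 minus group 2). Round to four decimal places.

z = -0.4748

p̂₁ = 139/538 ≈ 0.258364, p̂₂ = 159/587 ≈ 0.270869.
Pooled p̂ = (139+159)/(538+587) = 298/1125 = 0.264889.
SE = √(0.194723 × 0.00356231) = 0.026337.
z = (0.258364 − 0.270869)/0.026337 = -0.012505/0.026337 = -0.4748.
Two-sided p-value ≈ 2·Φ(−0.475) = 0.6349.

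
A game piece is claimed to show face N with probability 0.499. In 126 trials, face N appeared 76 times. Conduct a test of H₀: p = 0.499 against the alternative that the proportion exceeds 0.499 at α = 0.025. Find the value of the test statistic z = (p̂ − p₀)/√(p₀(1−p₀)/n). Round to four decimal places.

p̂ = 76/126 ≈ 0.6031746.
Under H₀, SE = √(0.499·0.501/126) = √(0.00198412) = 0.0445435.
z = (0.6031746 − 0.499)/0.0445435 = 0.1041746/0.0445435 = 2.3387.
p-value = P(Z > 2.339) ≈ 0.0097. With α = 0.025, reject H₀.

z = 2.3387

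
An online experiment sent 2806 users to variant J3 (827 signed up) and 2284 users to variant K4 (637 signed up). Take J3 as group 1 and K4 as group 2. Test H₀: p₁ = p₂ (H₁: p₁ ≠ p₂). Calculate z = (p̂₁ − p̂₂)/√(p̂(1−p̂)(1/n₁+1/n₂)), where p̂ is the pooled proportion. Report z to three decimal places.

z = 1.241

p̂₁ = 827/2806 = 0.29473, p̂₂ = 637/2284 = 0.27890.
Pooled p̂ = (827+637)/(2806+2284) = 1464/5090 = 0.28762.
SE = √(0.204896 × 0.000794208) = 0.01276.
z = (0.29473 − 0.27890)/0.01276 = 0.01583/0.01276 = 1.241.
p-value = 2·P(Z > 1.241) ≈ 0.2147.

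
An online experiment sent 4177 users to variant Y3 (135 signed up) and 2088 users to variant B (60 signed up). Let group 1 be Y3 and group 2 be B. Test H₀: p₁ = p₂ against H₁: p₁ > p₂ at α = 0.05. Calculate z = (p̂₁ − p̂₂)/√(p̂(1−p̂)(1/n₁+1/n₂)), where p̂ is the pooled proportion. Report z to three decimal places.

p̂₁ = 135/4177 ≈ 0.03232, p̂₂ = 60/2088 ≈ 0.02874.
Pooled p̂ = (135+60)/(4177+2088) = 195/6265 = 0.03113.
SE = √(0.0301565 × 0.000718333) = 0.00465.
z = (0.03232 − 0.02874)/0.00465 = 0.00358/0.00465 = 0.770.
p-value = P(Z > 0.770) ≈ 0.2206; since p > α = 0.05, fail to reject H₀.

z = 0.770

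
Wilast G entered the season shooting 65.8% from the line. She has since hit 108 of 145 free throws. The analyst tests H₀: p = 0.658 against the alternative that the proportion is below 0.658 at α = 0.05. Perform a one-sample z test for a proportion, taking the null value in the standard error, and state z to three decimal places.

p̂ = 108/145 ≈ 0.74483.
Standard error under H₀: √(0.658×0.342/145) = 0.03940.
z = (0.74483 − 0.658)/0.03940 = 0.08683/0.03940 = 2.204.
p-value = P(Z < 2.204) ≈ 0.9862, so at α = 0.05 we fail to reject H₀.

z = 2.204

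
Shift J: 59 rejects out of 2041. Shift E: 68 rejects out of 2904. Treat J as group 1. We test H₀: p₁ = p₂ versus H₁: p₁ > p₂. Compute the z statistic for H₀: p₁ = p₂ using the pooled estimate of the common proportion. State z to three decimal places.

z = 1.202

p̂₁ = 59/2041 = 0.028907, p̂₂ = 68/2904 = 0.023416.
Pooled p̂ = (59+68)/(2041+2904) = 127/4945 = 0.025683.
SE = √(0.0250229 × 0.000834309) = 0.004569.
z = (0.028907 − 0.023416)/0.004569 = 0.005491/0.004569 = 1.202.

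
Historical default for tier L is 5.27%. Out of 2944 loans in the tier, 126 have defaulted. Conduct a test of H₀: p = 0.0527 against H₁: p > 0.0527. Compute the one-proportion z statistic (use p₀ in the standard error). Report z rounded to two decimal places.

z = -2.40

p̂ = 126/2944 = 0.04280.
Standard error under H₀: √(0.0527×0.9473/2944) = 0.00412.
z = (0.04280 − 0.0527)/0.00412 = -0.00990/0.00412 = -2.40.
p-value = P(Z > -2.404) ≈ 0.9919.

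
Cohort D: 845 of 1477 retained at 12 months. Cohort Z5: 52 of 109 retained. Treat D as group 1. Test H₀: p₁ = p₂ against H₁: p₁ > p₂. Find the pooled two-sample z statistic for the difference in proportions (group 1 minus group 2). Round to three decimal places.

p̂₁ = 845/1477 ≈ 0.57211, p̂₂ = 52/109 ≈ 0.47706.
Pooled p̂ = (845+52)/(1477+109) = 897/1586 = 0.56557.
SE = √(p̂(1−p̂)(1/n₁+1/n₂)) = √(0.56557·0.43443·0.00985136) = √(0.00242048) = 0.04920.
z = (0.57211 − 0.47706)/0.04920 = 0.09505/0.04920 = 1.932.

z = 1.932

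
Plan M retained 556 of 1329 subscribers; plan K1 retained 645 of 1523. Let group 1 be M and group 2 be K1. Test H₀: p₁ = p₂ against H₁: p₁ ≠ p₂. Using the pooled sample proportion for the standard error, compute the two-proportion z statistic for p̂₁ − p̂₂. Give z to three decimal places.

z = -0.278

p̂₁ = 556/1329 ≈ 0.41836, p̂₂ = 645/1523 ≈ 0.42351.
Pooled p̂ = (556+645)/(1329+1523) = 1201/2852 = 0.42111.
SE = √(p̂(1−p̂)(1/n₁+1/n₂)) = √(0.42111·0.57889·0.00140904) = √(0.000343491) = 0.01853.
z = (0.41836 − 0.42351)/0.01853 = -0.00515/0.01853 = -0.278.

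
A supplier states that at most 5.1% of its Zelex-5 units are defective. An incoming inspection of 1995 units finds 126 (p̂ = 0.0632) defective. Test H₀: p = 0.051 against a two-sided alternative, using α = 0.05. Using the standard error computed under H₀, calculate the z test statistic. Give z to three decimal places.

z = 2.468

p̂ = 126/1995 ≈ 0.0631579.
Standard error under H₀: √(0.051×0.949/1995) = 0.0049255.
z = (0.0631579 − 0.051)/0.0049255 = 0.0121579/0.0049255 = 2.468.
Two-sided p-value ≈ 2·Φ(−2.468) = 0.0136; since p < α = 0.05, reject H₀.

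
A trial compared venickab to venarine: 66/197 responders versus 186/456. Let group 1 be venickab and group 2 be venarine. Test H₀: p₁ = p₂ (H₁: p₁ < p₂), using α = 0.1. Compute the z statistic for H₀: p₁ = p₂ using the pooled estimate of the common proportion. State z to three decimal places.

p̂₁ = 66/197 ≈ 0.33503, p̂₂ = 186/456 ≈ 0.40789.
Pooled p̂ = (66+186)/(197+456) = 252/653 = 0.38591.
SE = √(0.236984 × 0.00726912) = 0.04150.
z = (0.33503 − 0.40789)/0.04150 = -0.07286/0.04150 = -1.756.
p-value = P(Z < -1.756) ≈ 0.0396, so at α = 0.1 we reject H₀.

z = -1.756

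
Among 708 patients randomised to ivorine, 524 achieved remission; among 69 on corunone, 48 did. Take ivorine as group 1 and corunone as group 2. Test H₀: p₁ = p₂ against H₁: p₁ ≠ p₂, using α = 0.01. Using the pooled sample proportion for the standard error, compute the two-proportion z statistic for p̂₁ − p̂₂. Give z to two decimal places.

z = 0.80

p̂₁ = 524/708 ≈ 0.7401, p̂₂ = 48/69 ≈ 0.6957.
Pooled p̂ = (524+48)/(708+69) = 572/777 = 0.7362.
SE = √(p̂(1−p̂)(1/n₁+1/n₂)) = √(0.7362·0.2638·0.0159052) = √(0.0030892) = 0.0556.
z = (0.7401 − 0.6957)/0.0556 = 0.0444/0.0556 = 0.80.
Two-sided p-value ≈ 2·Φ(−0.800) = 0.4237. With α = 0.01, fail to reject H₀.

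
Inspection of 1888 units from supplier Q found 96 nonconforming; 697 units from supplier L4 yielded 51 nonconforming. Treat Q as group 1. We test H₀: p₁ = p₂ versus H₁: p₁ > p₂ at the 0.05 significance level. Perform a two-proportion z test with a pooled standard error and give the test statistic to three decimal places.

p̂₁ = 96/1888 ≈ 0.05085, p̂₂ = 51/697 ≈ 0.07317.
Pooled p̂ = (96+51)/(1888+697) = 147/2585 = 0.05687.
SE = √(0.0536327 × 0.00196438) = 0.01026.
z = (0.05085 − 0.07317)/0.01026 = -0.02232/0.01026 = -2.175.
p-value = P(Z > -2.175) ≈ 0.9852, so at α = 0.05 we fail to reject H₀.

z = -2.175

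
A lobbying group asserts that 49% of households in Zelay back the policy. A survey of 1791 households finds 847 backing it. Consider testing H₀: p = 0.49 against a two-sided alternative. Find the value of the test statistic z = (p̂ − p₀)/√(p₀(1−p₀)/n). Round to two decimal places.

z = -1.45

p̂ = 847/1791 = 0.4729.
Standard error under H₀: √(0.49×0.51/1791) = 0.0118.
z = (0.4729 − 0.49)/0.0118 = -0.0171/0.0118 = -1.45.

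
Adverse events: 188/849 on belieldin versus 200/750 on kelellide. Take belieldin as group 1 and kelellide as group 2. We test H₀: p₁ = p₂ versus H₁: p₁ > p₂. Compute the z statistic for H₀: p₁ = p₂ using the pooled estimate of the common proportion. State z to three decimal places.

z = -2.105

p̂₁ = 188/849 = 0.221437, p̂₂ = 200/750 = 0.266667.
Pooled p̂ = (188+200)/(849+750) = 388/1599 = 0.242652.
SE = √(p̂(1−p̂)(1/n₁+1/n₂)) = √(0.242652·0.757348·0.00251119) = √(0.000461486) = 0.021482.
z = (0.221437 − 0.266667)/0.021482 = -0.045230/0.021482 = -2.105.
p-value = P(Z > -2.105) ≈ 0.9824.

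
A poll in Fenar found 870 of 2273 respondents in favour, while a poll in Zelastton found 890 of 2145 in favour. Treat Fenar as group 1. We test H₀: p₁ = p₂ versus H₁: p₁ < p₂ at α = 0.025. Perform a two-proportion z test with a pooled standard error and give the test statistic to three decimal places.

p̂₁ = 870/2273 ≈ 0.382754, p̂₂ = 890/2145 ≈ 0.414918.
Pooled p̂ = (870+890)/(2273+2145) = 1760/4418 = 0.398370.
SE = √(0.239671 × 0.000906148) = 0.014737.
z = (0.382754 − 0.414918)/0.014737 = -0.032164/0.014737 = -2.183.
p-value = P(Z < -2.183) ≈ 0.0145; since p < α = 0.025, reject H₀.

z = -2.183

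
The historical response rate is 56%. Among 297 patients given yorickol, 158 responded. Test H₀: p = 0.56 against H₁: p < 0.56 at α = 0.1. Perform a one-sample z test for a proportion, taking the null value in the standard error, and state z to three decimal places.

p̂ = 158/297 = 0.53199.
SE = √(p₀(1−p₀)/n) = √(0.2464/297) = 0.02880.
z = (0.53199 − 0.56)/0.02880 = -0.02801/0.02880 = -0.973.
p-value = P(Z < -0.973) ≈ 0.1654. With α = 0.1, fail to reject H₀.

z = -0.973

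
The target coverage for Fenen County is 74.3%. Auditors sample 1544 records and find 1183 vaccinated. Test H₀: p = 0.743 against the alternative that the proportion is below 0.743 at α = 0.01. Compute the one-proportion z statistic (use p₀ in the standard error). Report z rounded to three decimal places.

z = 2.085

p̂ = 1183/1544 ≈ 0.76619.
Standard error under H₀: √(0.743×0.257/1544) = 0.01112.
z = (0.76619 − 0.743)/0.01112 = 0.02319/0.01112 = 2.085.
p-value = P(Z < 2.085) ≈ 0.9815; since p > α = 0.01, fail to reject H₀.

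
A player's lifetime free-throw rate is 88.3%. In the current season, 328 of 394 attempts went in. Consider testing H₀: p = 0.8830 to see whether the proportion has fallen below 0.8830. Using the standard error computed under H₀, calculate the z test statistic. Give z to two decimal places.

p̂ = 328/394 = 0.8325.
SE = √(p₀(1−p₀)/n) = √(0.10331/394) = 0.0162.
z = (0.8325 − 0.883)/0.0162 = -0.0505/0.0162 = -3.12.
p-value = P(Z < -3.119) ≈ 0.0009.

z = -3.12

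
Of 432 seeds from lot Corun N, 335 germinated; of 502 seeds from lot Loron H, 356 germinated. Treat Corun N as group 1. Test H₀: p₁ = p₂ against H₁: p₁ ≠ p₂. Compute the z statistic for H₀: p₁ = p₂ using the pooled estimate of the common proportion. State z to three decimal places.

p̂₁ = 335/432 ≈ 0.77546, p̂₂ = 356/502 ≈ 0.70916.
Pooled p̂ = (335+356)/(432+502) = 691/934 = 0.73983.
SE = √(0.192482 × 0.00430685) = 0.02879.
z = (0.77546 − 0.70916)/0.02879 = 0.06630/0.02879 = 2.303.
Two-sided p-value ≈ 2·Φ(−2.303) = 0.0213.

z = 2.303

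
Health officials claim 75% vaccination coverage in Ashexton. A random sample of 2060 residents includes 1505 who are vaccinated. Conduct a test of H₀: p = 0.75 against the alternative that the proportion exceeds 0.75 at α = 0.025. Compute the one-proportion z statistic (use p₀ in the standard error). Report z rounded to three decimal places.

p̂ = 1505/2060 = 0.730583.
Standard error under H₀: √(0.75×0.25/2060) = 0.009540.
z = (0.730583 − 0.75)/0.009540 = -0.019417/0.009540 = -2.035.
p-value = P(Z > -2.035) ≈ 0.9791; since p > α = 0.025, fail to reject H₀.

z = -2.035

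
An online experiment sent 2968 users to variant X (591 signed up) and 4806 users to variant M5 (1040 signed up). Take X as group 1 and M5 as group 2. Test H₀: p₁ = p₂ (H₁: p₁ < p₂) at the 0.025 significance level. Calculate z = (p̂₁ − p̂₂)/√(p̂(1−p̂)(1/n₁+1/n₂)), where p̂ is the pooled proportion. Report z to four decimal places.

p̂₁ = 591/2968 ≈ 0.199124, p̂₂ = 1040/4806 ≈ 0.216396.
Pooled p̂ = (591+1040)/(2968+4806) = 1631/7774 = 0.209802.
SE = √(0.165785 × 0.000545) = 0.009505.
z = (0.199124 − 0.216396)/0.009505 = -0.017272/0.009505 = -1.8171.
p-value = P(Z < -1.817) ≈ 0.0346. With α = 0.025, fail to reject H₀.

z = -1.8171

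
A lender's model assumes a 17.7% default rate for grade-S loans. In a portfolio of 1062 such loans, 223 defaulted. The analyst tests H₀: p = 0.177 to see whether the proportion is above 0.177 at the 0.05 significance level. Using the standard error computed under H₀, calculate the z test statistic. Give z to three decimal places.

p̂ = 223/1062 = 0.20998.
SE = √(p₀(1−p₀)/n) = √(0.14567/1062) = 0.01171.
z = (0.20998 − 0.177)/0.01171 = 0.03298/0.01171 = 2.816.
p-value = P(Z > 2.816) ≈ 0.0024, so at α = 0.05 we reject H₀.

z = 2.816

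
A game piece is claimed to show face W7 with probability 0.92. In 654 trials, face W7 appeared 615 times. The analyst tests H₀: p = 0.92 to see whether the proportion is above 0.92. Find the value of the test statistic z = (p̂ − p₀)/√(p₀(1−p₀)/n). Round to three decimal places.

z = 1.920

p̂ = 615/654 ≈ 0.94037.
Under H₀, SE = √(0.92·0.08/654) = √(0.000112538) = 0.01061.
z = (0.94037 − 0.92)/0.01061 = 0.02037/0.01061 = 1.920.
p-value = P(Z > 1.920) ≈ 0.0274.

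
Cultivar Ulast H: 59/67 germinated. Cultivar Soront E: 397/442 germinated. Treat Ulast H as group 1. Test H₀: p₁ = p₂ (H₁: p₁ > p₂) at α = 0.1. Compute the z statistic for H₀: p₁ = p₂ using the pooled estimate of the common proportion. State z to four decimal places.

p̂₁ = 59/67 ≈ 0.880597, p̂₂ = 397/442 ≈ 0.898190.
Pooled p̂ = (59+397)/(67+442) = 456/509 = 0.895874.
SE = √(0.0932836 × 0.0171878) = 0.040042.
z = (0.880597 − 0.898190)/0.040042 = -0.017593/0.040042 = -0.4394.
p-value = P(Z > -0.439) ≈ 0.6698. With α = 0.1, fail to reject H₀.

z = -0.4394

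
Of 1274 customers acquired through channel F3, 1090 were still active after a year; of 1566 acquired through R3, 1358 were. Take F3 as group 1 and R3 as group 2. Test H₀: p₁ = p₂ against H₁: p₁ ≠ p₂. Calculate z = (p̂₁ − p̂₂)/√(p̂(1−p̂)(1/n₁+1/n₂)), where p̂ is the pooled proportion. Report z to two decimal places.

z = -0.89

p̂₁ = 1090/1274 ≈ 0.8556, p̂₂ = 1358/1566 ≈ 0.8672.
Pooled p̂ = (1090+1358)/(1274+1566) = 2448/2840 = 0.8620.
SE = √(0.118976 × 0.0014235) = 0.0130.
z = (0.8556 − 0.8672)/0.0130 = -0.0116/0.0130 = -0.89.
Two-sided p-value ≈ 2·Φ(−0.892) = 0.3726.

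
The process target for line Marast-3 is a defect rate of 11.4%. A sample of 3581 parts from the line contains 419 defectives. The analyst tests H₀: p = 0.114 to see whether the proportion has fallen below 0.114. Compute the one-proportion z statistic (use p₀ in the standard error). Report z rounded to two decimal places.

z = 0.57

p̂ = 419/3581 = 0.1170.
SE = √(p₀(1−p₀)/n) = √(0.101/3581) = 0.0053.
z = (0.1170 − 0.114)/0.0053 = 0.0030/0.0053 = 0.57.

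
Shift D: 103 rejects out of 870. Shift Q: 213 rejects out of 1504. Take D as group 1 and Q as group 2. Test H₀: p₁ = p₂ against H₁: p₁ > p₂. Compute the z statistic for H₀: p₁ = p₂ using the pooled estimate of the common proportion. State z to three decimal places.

z = -1.606

p̂₁ = 103/870 ≈ 0.118391, p̂₂ = 213/1504 ≈ 0.141622.
Pooled p̂ = (103+213)/(870+1504) = 316/2374 = 0.133109.
SE = √(p̂(1−p̂)(1/n₁+1/n₂)) = √(0.133109·0.866891·0.00181432) = √(0.000209356) = 0.014469.
z = (0.118391 − 0.141622)/0.014469 = -0.023231/0.014469 = -1.606.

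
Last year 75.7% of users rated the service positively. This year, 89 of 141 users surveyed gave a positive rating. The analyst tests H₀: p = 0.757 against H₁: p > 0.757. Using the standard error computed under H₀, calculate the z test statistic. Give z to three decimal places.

z = -3.483

p̂ = 89/141 = 0.63121.
Under H₀, SE = √(0.757·0.243/141) = √(0.00130462) = 0.03612.
z = (0.63121 − 0.757)/0.03612 = -0.12579/0.03612 = -3.483.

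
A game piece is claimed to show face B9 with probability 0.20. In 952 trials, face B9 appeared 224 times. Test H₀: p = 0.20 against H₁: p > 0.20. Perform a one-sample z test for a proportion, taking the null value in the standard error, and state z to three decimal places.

z = 2.722

p̂ = 224/952 = 0.235294.
Standard error under H₀: √(0.2×0.8/952) = 0.012964.
z = (0.235294 − 0.2)/0.012964 = 0.035294/0.012964 = 2.722.
p-value = P(Z > 2.722) ≈ 0.0032.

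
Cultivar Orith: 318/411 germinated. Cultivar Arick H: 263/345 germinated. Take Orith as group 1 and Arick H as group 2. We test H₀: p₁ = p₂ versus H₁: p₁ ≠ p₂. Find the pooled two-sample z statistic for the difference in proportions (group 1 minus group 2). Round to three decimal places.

z = 0.370

p̂₁ = 318/411 = 0.77372, p̂₂ = 263/345 = 0.76232.
Pooled p̂ = (318+263)/(411+345) = 581/756 = 0.76852.
SE = √(p̂(1−p̂)(1/n₁+1/n₂)) = √(0.76852·0.23148·0.00533164) = √(0.000948487) = 0.03080.
z = (0.77372 − 0.76232)/0.03080 = 0.01140/0.03080 = 0.370.
Two-sided p-value ≈ 2·Φ(−0.370) = 0.7112.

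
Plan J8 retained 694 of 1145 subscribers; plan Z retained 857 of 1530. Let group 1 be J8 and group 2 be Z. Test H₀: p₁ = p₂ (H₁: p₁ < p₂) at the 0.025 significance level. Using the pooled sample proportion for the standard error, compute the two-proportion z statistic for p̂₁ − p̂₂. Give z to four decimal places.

p̂₁ = 694/1145 ≈ 0.6061135, p̂₂ = 857/1530 ≈ 0.5601307.
Pooled p̂ = (694+857)/(1145+1530) = 1551/2675 = 0.5798131.
SE = √(p̂(1−p̂)(1/n₁+1/n₂)) = √(0.5798131·0.4201869·0.00152696) = √(0.000372012) = 0.0192876.
z = (0.6061135 − 0.5601307)/0.0192876 = 0.0459828/0.0192876 = 2.3841.
p-value = P(Z < 2.384) ≈ 0.9914; since p > α = 0.025, fail to reject H₀.

z = 2.3841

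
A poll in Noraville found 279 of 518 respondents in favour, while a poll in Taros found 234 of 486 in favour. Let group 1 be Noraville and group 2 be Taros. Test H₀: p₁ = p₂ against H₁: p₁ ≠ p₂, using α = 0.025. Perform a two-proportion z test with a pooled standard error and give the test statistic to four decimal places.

z = 1.8097

p̂₁ = 279/518 = 0.538610, p̂₂ = 234/486 = 0.481481.
Pooled p̂ = (279+234)/(518+486) = 513/1004 = 0.510956.
SE = √(0.24988 × 0.00398812) = 0.031568.
z = (0.538610 − 0.481481)/0.031568 = 0.057129/0.031568 = 1.8097.
Two-sided p-value ≈ 2·Φ(−1.810) = 0.0703, so at α = 0.025 we fail to reject H₀.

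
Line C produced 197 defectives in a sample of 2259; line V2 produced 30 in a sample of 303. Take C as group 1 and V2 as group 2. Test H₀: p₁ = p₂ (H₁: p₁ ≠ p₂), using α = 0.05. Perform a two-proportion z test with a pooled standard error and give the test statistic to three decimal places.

z = -0.679

p̂₁ = 197/2259 ≈ 0.08721, p̂₂ = 30/303 ≈ 0.09901.
Pooled p̂ = (197+30)/(2259+303) = 227/2562 = 0.08860.
SE = √(p̂(1−p̂)(1/n₁+1/n₂)) = √(0.08860·0.91140·0.003743) = √(0.000302256) = 0.01739.
z = (0.08721 − 0.09901)/0.01739 = -0.01180/0.01739 = -0.679.
Two-sided p-value ≈ 2·Φ(−0.679) = 0.4972. With α = 0.05, fail to reject H₀.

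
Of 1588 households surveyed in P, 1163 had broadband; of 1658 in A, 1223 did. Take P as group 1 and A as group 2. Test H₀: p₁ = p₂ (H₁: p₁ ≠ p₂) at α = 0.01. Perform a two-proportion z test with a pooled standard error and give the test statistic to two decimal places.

z = -0.34

p̂₁ = 1163/1588 ≈ 0.7324, p̂₂ = 1223/1658 ≈ 0.7376.
Pooled p̂ = (1163+1223)/(1588+1658) = 2386/3246 = 0.7351.
SE = √(0.194747 × 0.00123286) = 0.0155.
z = (0.7324 − 0.7376)/0.0155 = -0.0052/0.0155 = -0.34.
p-value = 2·P(Z > 0.340) ≈ 0.7339, so at α = 0.01 we fail to reject H₀.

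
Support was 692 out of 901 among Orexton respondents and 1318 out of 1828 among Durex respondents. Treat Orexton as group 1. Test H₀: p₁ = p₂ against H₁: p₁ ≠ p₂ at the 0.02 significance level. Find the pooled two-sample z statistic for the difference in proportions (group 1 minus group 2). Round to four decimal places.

p̂₁ = 692/901 = 0.7680355, p̂₂ = 1318/1828 = 0.7210066.
Pooled p̂ = (692+1318)/(901+1828) = 2010/2729 = 0.7365335.
SE = √(0.194052 × 0.00165692) = 0.0179312.
z = (0.7680355 − 0.7210066)/0.0179312 = 0.0470289/0.0179312 = 2.6227.
Two-sided p-value ≈ 2·Φ(−2.623) = 0.0087, so at α = 0.02 we reject H₀.

z = 2.6227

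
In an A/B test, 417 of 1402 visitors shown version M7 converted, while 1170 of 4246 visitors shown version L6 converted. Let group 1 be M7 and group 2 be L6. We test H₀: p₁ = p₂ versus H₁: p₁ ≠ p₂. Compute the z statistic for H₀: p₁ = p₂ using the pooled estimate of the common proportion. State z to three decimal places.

z = 1.580

p̂₁ = 417/1402 = 0.29743, p̂₂ = 1170/4246 = 0.27555.
Pooled p̂ = (417+1170)/(1402+4246) = 1587/5648 = 0.28098.
SE = √(p̂(1−p̂)(1/n₁+1/n₂)) = √(0.28098·0.71902·0.000948783) = √(0.000191685) = 0.01385.
z = (0.29743 − 0.27555)/0.01385 = 0.02188/0.01385 = 1.580.
Two-sided p-value ≈ 2·Φ(−1.580) = 0.1140.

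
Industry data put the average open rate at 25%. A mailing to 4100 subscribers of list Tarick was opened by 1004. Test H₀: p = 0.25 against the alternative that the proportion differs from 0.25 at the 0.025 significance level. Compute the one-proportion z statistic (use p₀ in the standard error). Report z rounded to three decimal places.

p̂ = 1004/4100 ≈ 0.24488.
SE = √(p₀(1−p₀)/n) = √(0.1875/4100) = 0.00676.
z = (0.24488 − 0.25)/0.00676 = -0.00512/0.00676 = -0.757.
p-value = 2·P(Z > 0.757) ≈ 0.4488, so at α = 0.025 we fail to reject H₀.

z = -0.757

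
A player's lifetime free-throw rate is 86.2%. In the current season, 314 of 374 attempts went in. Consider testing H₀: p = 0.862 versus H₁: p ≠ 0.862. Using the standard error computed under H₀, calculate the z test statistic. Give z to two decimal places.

p̂ = 314/374 = 0.8396.
Under H₀, SE = √(0.862·0.138/374) = √(0.000318064) = 0.0178.
z = (0.8396 − 0.862)/0.0178 = -0.0224/0.0178 = -1.26.
Two-sided p-value ≈ 2·Φ(−1.258) = 0.2086.

z = -1.26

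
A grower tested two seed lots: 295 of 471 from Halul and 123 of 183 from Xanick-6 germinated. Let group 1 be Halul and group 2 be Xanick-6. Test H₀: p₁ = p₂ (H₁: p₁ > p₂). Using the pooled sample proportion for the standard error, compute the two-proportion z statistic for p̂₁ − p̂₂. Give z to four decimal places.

z = -1.0949

p̂₁ = 295/471 = 0.626327, p̂₂ = 123/183 = 0.672131.
Pooled p̂ = (295+123)/(471+183) = 418/654 = 0.639144.
SE = √(0.230639 × 0.00758762) = 0.041833.
z = (0.626327 − 0.672131)/0.041833 = -0.045804/0.041833 = -1.0949.
p-value = P(Z > -1.095) ≈ 0.8632.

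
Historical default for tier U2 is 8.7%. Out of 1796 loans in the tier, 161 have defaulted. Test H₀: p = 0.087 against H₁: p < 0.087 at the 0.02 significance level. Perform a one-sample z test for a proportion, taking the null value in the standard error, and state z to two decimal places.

z = 0.40

p̂ = 161/1796 = 0.08964.
SE = √(p₀(1−p₀)/n) = √(0.079431/1796) = 0.00665.
z = (0.08964 − 0.087)/0.00665 = 0.00264/0.00665 = 0.40.
p-value = P(Z < 0.398) ≈ 0.6545, so at α = 0.02 we fail to reject H₀.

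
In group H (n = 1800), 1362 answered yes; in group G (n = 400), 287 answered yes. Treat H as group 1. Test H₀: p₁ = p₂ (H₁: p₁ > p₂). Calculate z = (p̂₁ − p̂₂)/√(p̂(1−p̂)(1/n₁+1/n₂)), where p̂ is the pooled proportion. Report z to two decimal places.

z = 1.64

p̂₁ = 1362/1800 = 0.75667, p̂₂ = 287/400 = 0.71750.
Pooled p̂ = (1362+287)/(1800+400) = 1649/2200 = 0.74955.
SE = √(p̂(1−p̂)(1/n₁+1/n₂)) = √(0.74955·0.25045·0.00305556) = √(0.00057361) = 0.02395.
z = (0.75667 − 0.71750)/0.02395 = 0.03917/0.02395 = 1.64.
p-value = P(Z > 1.635) ≈ 0.0510.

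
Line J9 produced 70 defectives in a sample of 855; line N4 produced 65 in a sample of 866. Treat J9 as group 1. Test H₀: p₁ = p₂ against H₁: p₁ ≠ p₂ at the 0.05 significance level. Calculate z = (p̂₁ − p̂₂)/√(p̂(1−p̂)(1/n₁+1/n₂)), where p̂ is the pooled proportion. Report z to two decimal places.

z = 0.53

p̂₁ = 70/855 ≈ 0.08187, p̂₂ = 65/866 ≈ 0.07506.
Pooled p̂ = (70+65)/(855+866) = 135/1721 = 0.07844.
SE = √(p̂(1−p̂)(1/n₁+1/n₂)) = √(0.07844·0.92156·0.00232433) = √(0.000168024) = 0.01296.
z = (0.08187 − 0.07506)/0.01296 = 0.00681/0.01296 = 0.53.
p-value = 2·P(Z > 0.526) ≈ 0.5991. With α = 0.05, fail to reject H₀.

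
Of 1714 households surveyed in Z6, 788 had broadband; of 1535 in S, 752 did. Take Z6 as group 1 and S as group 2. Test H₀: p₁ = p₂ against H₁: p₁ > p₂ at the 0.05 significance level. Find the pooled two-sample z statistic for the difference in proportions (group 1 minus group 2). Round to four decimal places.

z = -1.7188

p̂₁ = 788/1714 = 0.459743, p̂₂ = 752/1535 = 0.489902.
Pooled p̂ = (788+752)/(1714+1535) = 1540/3249 = 0.473992.
SE = √(0.249324 × 0.0012349) = 0.017547.
z = (0.459743 − 0.489902)/0.017547 = -0.030159/0.017547 = -1.7188.
p-value = P(Z > -1.719) ≈ 0.9572. With α = 0.05, fail to reject H₀.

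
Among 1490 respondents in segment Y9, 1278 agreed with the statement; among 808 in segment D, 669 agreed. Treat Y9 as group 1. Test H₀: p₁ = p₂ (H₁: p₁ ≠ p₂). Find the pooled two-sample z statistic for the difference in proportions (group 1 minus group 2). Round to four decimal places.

z = 1.8927

p̂₁ = 1278/1490 = 0.857718, p̂₂ = 669/808 = 0.827970.
Pooled p̂ = (1278+669)/(1490+808) = 1947/2298 = 0.847258.
SE = √(p̂(1−p̂)(1/n₁+1/n₂)) = √(0.847258·0.152742·0.00190876) = √(0.000247016) = 0.015717.
z = (0.857718 − 0.827970)/0.015717 = 0.029748/0.015717 = 1.8927.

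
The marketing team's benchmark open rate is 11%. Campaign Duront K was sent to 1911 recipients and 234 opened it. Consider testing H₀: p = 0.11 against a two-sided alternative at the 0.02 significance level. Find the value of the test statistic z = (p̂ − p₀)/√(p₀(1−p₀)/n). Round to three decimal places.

z = 1.739

p̂ = 234/1911 = 0.12245.
SE = √(p₀(1−p₀)/n) = √(0.0979/1911) = 0.00716.
z = (0.12245 − 0.11)/0.00716 = 0.01245/0.00716 = 1.739.
Two-sided p-value ≈ 2·Φ(−1.739) = 0.0820; since p > α = 0.02, fail to reject H₀.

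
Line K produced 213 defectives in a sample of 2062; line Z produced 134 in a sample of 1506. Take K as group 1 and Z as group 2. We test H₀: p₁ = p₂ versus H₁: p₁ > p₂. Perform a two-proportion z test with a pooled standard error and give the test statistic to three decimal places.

p̂₁ = 213/2062 = 0.10330, p̂₂ = 134/1506 = 0.08898.
Pooled p̂ = (213+134)/(2062+1506) = 347/3568 = 0.09725.
SE = √(p̂(1−p̂)(1/n₁+1/n₂)) = √(0.09725·0.90275·0.00114898) = √(0.000100875) = 0.01004.
z = (0.10330 − 0.08898)/0.01004 = 0.01432/0.01004 = 1.426.

z = 1.426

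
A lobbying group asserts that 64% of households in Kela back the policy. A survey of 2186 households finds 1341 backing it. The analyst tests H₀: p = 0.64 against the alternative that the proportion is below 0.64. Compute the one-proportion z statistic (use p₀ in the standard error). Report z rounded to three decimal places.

z = -2.586

p̂ = 1341/2186 ≈ 0.613449.
SE = √(p₀(1−p₀)/n) = √(0.2304/2186) = 0.010266.
z = (0.613449 − 0.64)/0.010266 = -0.026551/0.010266 = -2.586.
p-value = P(Z < -2.586) ≈ 0.0049.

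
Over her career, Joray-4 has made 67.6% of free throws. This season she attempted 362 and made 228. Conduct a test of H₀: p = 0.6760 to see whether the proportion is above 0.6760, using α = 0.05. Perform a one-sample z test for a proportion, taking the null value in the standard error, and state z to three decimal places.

p̂ = 228/362 = 0.62983.
Under H₀, SE = √(0.676·0.324/362) = √(0.000605039) = 0.02460.
z = (0.62983 − 0.676)/0.02460 = -0.04617/0.02460 = -1.877.
p-value = P(Z > -1.877) ≈ 0.9697; since p > α = 0.05, fail to reject H₀.

z = -1.877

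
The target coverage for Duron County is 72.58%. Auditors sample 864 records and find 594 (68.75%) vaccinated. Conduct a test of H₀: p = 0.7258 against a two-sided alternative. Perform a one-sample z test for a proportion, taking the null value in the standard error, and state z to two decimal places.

p̂ = 594/864 ≈ 0.6875.
SE = √(p₀(1−p₀)/n) = √(0.19901/864) = 0.0152.
z = (0.6875 − 0.7258)/0.0152 = -0.0383/0.0152 = -2.52.

z = -2.52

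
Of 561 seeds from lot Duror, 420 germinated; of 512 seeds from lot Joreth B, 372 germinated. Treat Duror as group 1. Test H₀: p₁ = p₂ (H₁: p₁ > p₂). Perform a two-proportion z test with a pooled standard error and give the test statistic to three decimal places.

p̂₁ = 420/561 = 0.74866, p̂₂ = 372/512 = 0.72656.
Pooled p̂ = (420+372)/(561+512) = 792/1073 = 0.73812.
SE = √(p̂(1−p̂)(1/n₁+1/n₂)) = √(0.73812·0.26188·0.00373566) = √(0.000722103) = 0.02687.
z = (0.74866 − 0.72656)/0.02687 = 0.02210/0.02687 = 0.822.
p-value = P(Z > 0.822) ≈ 0.2054.

z = 0.822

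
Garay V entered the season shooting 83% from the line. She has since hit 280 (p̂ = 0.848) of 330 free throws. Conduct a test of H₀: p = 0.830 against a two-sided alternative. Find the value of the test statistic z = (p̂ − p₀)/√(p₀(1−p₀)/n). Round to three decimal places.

z = 0.894

p̂ = 280/330 = 0.84848.
Standard error under H₀: √(0.83×0.17/330) = 0.02068.
z = (0.84848 − 0.83)/0.02068 = 0.01848/0.02068 = 0.894.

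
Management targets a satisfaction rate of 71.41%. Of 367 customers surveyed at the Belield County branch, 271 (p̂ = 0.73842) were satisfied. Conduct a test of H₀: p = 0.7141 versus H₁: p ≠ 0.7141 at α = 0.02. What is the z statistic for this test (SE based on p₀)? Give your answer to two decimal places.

p̂ = 271/367 = 0.7384.
SE = √(p₀(1−p₀)/n) = √(0.20416/367) = 0.0236.
z = (0.7384 − 0.7141)/0.0236 = 0.0243/0.0236 = 1.03.
Two-sided p-value ≈ 2·Φ(−1.031) = 0.3025; since p > α = 0.02, fail to reject H₀.

z = 1.03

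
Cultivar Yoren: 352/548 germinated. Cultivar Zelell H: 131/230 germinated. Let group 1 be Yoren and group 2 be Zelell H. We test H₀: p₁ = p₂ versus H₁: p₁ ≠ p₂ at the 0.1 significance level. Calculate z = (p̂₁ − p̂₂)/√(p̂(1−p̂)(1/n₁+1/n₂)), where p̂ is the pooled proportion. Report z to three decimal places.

p̂₁ = 352/548 ≈ 0.64234, p̂₂ = 131/230 ≈ 0.56957.
Pooled p̂ = (352+131)/(548+230) = 483/778 = 0.62082.
SE = √(p̂(1−p̂)(1/n₁+1/n₂)) = √(0.62082·0.37918·0.00617264) = √(0.00145305) = 0.03812.
z = (0.64234 − 0.56957)/0.03812 = 0.07277/0.03812 = 1.909.
Two-sided p-value ≈ 2·Φ(−1.909) = 0.0563; since p < α = 0.1, reject H₀.

z = 1.909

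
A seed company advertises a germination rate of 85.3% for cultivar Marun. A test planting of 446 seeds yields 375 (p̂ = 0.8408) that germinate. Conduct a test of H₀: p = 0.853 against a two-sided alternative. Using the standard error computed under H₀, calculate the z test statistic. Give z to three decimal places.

p̂ = 375/446 = 0.84081.
Standard error under H₀: √(0.853×0.147/446) = 0.01677.
z = (0.84081 − 0.853)/0.01677 = -0.01219/0.01677 = -0.727.

z = -0.727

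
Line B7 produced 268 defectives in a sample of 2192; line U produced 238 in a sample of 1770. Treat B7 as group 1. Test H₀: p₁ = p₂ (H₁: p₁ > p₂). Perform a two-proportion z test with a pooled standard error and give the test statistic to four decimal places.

z = -1.1439

p̂₁ = 268/2192 ≈ 0.1222628, p̂₂ = 238/1770 ≈ 0.1344633.
Pooled p̂ = (268+238)/(2192+1770) = 506/3962 = 0.1277133.
SE = √(0.111403 × 0.00102118) = 0.0106659.
z = (0.1222628 − 0.1344633)/0.0106659 = -0.0122005/0.0106659 = -1.1439.
p-value = P(Z > -1.144) ≈ 0.8737.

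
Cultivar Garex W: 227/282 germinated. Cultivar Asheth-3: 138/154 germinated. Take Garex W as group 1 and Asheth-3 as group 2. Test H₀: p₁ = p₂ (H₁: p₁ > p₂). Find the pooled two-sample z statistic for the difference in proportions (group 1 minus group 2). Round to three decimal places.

z = -2.464

p̂₁ = 227/282 ≈ 0.804965, p̂₂ = 138/154 ≈ 0.896104.
Pooled p̂ = (227+138)/(282+154) = 365/436 = 0.837156.
SE = √(0.136326 × 0.0100396) = 0.036995.
z = (0.804965 − 0.896104)/0.036995 = -0.091139/0.036995 = -2.464.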